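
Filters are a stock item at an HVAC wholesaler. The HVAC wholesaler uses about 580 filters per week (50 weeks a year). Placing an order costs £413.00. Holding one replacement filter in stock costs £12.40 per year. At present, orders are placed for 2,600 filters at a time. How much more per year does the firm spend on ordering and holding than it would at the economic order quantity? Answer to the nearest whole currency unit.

Extra cost ≈ £3,492 per year

Annual demand D = 580 × 50 = 29,000.
EOQ = √(2DS/H) = √(2 × 29,000 × 413 / 12.4) ≈ 1389.88.
Cost at Q* = (D/Q*)S + (Q*/2)H = √(2DSH) ≈ £17,234.55.
Cost at Q = 2,600: (29,000/2,600)×413 + (2,600/2)×12.4 = £4,606.54 + £16,120.00 = £20,726.54.
Excess = £20,726.54 − £17,234.55 = £3,491.99.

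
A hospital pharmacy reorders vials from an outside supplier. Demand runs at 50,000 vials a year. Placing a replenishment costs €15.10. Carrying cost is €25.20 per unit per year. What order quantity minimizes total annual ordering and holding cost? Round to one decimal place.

EOQ = √(2DS / H) = √(2 × 50,000 × 15.1 / 25.2).
= √(1,510,000 / 25.2) = √59,920.6349 ≈ 244.787.

Q* ≈ 244.8 vials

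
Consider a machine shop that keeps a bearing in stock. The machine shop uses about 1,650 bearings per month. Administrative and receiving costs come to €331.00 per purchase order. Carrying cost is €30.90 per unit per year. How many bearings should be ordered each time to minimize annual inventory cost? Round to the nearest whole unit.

Q* ≈ 651 bearings

Annual demand D = 1,650 × 12 = 19,800.
EOQ = √(2DS / H) = √(2 × 19,800 × 331 / 30.9).
= √(13,107,600 / 30.9) = √424,194.1748 ≈ 651.302.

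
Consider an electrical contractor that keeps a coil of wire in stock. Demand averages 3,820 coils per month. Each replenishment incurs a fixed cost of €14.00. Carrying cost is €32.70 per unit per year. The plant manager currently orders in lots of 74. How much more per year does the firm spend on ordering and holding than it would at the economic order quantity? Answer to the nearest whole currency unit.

Annual demand D = 3,820 × 12 = 45,840.
EOQ = √(2DS/H) = √(2 × 45,840 × 14 / 32.7) ≈ 198.12.
Cost at Q* = (D/Q*)S + (Q*/2)H = √(2DSH) ≈ €6,478.51.
Cost at Q = 74: (45,840/74)×14 + (74/2)×32.7 = €8,672.43 + €1,209.90 = €9,882.33.
Excess = €9,882.33 − €6,478.51 = €3,403.82.

Extra cost ≈ €3,404 per year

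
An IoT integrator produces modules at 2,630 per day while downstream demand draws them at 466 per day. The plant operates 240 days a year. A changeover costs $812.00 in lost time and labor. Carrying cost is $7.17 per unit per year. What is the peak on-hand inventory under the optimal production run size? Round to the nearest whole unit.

I_max ≈ 4,565 modules

Annual demand D = 466 × 240 = 111,840.
Production build-up factor (1 − d/p) = 1 − 466/2,630 = 0.8228.
Q* = √(2DS / (H(1 − d/p))) = √(2 × 111,840 × 812 / (7.17 × 0.8228)).
= √(181,628,160 / 5.8996) ≈ 5548.572.
Maximum inventory = Q*(1 − d/p) = 5548.572 × 0.8228 ≈ 4565.441.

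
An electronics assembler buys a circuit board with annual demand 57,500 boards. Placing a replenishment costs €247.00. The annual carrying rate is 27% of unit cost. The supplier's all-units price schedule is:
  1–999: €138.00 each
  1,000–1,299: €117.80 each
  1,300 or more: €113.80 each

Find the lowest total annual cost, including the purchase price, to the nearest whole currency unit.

TC* ≈ €6,574,397

Holding cost per unit per year at price C is H = 0.27·C.
For each price level, check whether its EOQ is feasible; otherwise the best quantity at that price is the breakpoint.
EOQ at €138.00 = 873.1 (feasible in tier 1): TC = 57,500×€138.00 + (57,500/873.1)×247 + (873.1/2)×0.27×€138.00 = €7,967,532.60.
EOQ at €117.80 = 945.0 < 1000, so use break Q=1000: TC = 57,500×€117.80 + (57,500/1000.0)×247 + (1000.0/2)×0.27×€117.80 = €6,803,605.50.
EOQ at €113.80 = 961.5 < 1300, so use break Q=1300: TC = 57,500×€113.80 + (57,500/1300.0)×247 + (1300.0/2)×0.27×€113.80 = €6,574,396.90.
Lowest total cost among the candidates is at Q = 1300.0.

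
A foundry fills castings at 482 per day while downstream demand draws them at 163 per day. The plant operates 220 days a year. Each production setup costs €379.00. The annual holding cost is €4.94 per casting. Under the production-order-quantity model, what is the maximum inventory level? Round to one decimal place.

I_max ≈ 1,908.3 castings

Annual demand D = 163 × 220 = 35,860.
Production build-up factor (1 − d/p) = 1 − 163/482 = 0.6618.
Q* = √(2DS / (H(1 − d/p))) = √(2 × 35,860 × 379 / (4.94 × 0.6618)).
= √(27,181,880 / 3.2694) ≈ 2883.397.
Maximum inventory = Q*(1 − d/p) = 2883.397 × 0.6618 ≈ 1908.306.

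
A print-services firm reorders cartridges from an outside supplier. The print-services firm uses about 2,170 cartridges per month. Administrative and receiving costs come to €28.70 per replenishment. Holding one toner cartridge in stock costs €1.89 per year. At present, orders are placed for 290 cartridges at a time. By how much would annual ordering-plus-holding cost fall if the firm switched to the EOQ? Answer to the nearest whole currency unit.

Extra cost ≈ €1,170 per year

Annual demand D = 2,170 × 12 = 26,040.
EOQ = √(2DS/H) = √(2 × 26,040 × 28.7 / 1.89) ≈ 889.29.
Cost at Q* = (D/Q*)S + (Q*/2)H = √(2DSH) ≈ €1,680.77.
Cost at Q = 290: (26,040/290)×28.7 + (290/2)×1.89 = €2,577.06 + €274.05 = €2,851.11.
Excess = €2,851.11 − €1,680.77 = €1,170.35.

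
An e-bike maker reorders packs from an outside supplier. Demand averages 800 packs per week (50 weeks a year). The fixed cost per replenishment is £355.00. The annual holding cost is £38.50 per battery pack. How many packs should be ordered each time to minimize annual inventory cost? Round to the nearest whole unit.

Annual demand D = 800 × 50 = 40,000.
EOQ = √(2DS / H) = √(2 × 40,000 × 355 / 38.5).
= √(28,400,000 / 38.5) = √737,662.3377 ≈ 858.873.

Q* ≈ 859 packs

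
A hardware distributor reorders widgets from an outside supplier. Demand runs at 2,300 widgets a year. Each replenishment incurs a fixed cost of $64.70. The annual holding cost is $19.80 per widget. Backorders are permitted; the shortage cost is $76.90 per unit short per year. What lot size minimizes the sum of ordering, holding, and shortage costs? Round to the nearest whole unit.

Q* ≈ 137 widgets

With planned backorders, Q* = √(2DS/H) · √((H+B)/B).
√(2DS/H) = √(2 × 2,300 × 64.7 / 19.8) = 122.602.
√((H+B)/B) = √((19.8+76.9)/76.9) = 1.1214.
Q* ≈ 137.483.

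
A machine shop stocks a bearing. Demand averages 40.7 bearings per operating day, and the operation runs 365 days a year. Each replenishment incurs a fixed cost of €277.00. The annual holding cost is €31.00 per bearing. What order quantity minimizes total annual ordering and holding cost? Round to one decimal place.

Q* ≈ 515.2 bearings

Annual demand D = 40.7 × 365 = 14,855.5.
EOQ = √(2DS / H) = √(2 × 14,855.5 × 277 / 31).
= √(8,229,947 / 31) = √265,482.1613 ≈ 515.250.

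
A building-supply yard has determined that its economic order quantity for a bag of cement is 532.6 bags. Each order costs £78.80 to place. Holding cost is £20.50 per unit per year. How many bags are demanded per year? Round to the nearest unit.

Invert the EOQ relation Q*² = 2DS/H.
From Q* = √(2DS/H): D = Q*²H / (2S) = 532.6² × 20.5 / (2 × 78.8) = 36897.757.

D ≈ 36,898 bags per year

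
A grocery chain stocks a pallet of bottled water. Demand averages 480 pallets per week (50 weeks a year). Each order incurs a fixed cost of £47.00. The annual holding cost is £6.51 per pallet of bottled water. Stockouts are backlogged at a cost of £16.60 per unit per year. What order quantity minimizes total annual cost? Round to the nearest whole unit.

Q* ≈ 695 pallets

Annual demand D = 480 × 50 = 24,000.
With planned backorders, Q* = √(2DS/H) · √((H+B)/B).
√(2DS/H) = √(2 × 24,000 × 47 / 6.51) = 588.680.
√((H+B)/B) = √((6.51+16.6)/16.6) = 1.1799.
Q* ≈ 694.584.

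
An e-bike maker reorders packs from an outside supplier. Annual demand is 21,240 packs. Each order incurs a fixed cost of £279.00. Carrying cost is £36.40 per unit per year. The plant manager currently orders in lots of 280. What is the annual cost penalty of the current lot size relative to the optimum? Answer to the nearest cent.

EOQ = √(2DS/H) = √(2 × 21,240 × 279 / 36.4) ≈ 570.62.
Cost at Q* = (D/Q*)S + (Q*/2)H = √(2DSH) ≈ £20,770.41.
Cost at Q = 280: (21,240/280)×279 + (280/2)×36.4 = £21,164.14 + £5,096.00 = £26,260.14.
Excess = £26,260.14 − £20,770.41 = £5,489.73.

Extra cost ≈ £5,489.73 per year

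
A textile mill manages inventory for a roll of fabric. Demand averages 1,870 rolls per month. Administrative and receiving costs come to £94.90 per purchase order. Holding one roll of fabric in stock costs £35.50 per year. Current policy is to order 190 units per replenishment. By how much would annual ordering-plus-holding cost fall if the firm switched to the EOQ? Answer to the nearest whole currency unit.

Extra cost ≈ £2,284 per year

Annual demand D = 1,870 × 12 = 22,440.
EOQ = √(2DS/H) = √(2 × 22,440 × 94.9 / 35.5) ≈ 346.37.
Cost at Q* = (D/Q*)S + (Q*/2)H = √(2DSH) ≈ £12,296.28.
Cost at Q = 190: (22,440/190)×94.9 + (190/2)×35.5 = £11,208.19 + £3,372.50 = £14,580.69.
Excess = £14,580.69 − £12,296.28 = £2,284.41.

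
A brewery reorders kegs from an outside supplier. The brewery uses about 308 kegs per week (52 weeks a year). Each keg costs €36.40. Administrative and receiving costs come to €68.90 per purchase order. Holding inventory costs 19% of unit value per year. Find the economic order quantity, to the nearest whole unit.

Q* ≈ 565 kegs

Annual demand D = 308 × 52 = 16,016.
Holding cost H = 0.19 × €36.40 = €6.9160 per unit per year.
EOQ = √(2DS / H) = √(2 × 16,016 × 68.9 / 6.916).
= √(2,207,004.8 / 6.916) = √319,115.7895 ≈ 564.903.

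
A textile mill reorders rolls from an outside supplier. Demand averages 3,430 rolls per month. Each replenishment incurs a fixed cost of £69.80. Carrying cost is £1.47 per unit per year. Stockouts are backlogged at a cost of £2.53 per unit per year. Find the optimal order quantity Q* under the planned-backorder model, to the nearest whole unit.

Annual demand D = 3,430 × 12 = 41,160.
With planned backorders, Q* = √(2DS/H) · √((H+B)/B).
√(2DS/H) = √(2 × 41,160 × 69.8 / 1.47) = 1977.069.
√((H+B)/B) = √((1.47+2.53)/2.53) = 1.2574.
Q* ≈ 2485.945.

Q* ≈ 2,486 rolls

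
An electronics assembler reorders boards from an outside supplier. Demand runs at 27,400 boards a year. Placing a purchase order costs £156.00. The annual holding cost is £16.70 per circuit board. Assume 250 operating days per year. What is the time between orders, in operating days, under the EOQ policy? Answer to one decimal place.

T ≈ 6.5 days

Q* = √(2DS/H) = √(2 × 27,400 × 156 / 16.7) ≈ 715.47.
Cycle time = Q*/D × 250 = 715.47 / 27,400 × 250 ≈ 6.528 days.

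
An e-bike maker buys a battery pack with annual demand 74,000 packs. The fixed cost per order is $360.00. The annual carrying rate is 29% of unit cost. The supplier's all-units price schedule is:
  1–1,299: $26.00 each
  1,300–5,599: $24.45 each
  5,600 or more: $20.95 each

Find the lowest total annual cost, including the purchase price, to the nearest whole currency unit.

Holding cost per unit per year at price C is H = 0.29·C.
For each price level, check whether its EOQ is feasible; otherwise the best quantity at that price is the breakpoint.
Tier 1 ($26.00): EOQ = 2658.3 exceeds tier's upper bound 1299, so this tier is dominated.
EOQ at $24.45 = 2741.2 (feasible in tier 2): TC = 74,000×$24.45 + (74,000/2741.2)×360 + (2741.2/2)×0.29×$24.45 = $1,828,736.61.
EOQ at $20.95 = 2961.4 < 5600, so use break Q=5600: TC = 74,000×$20.95 + (74,000/5600.0)×360 + (5600.0/2)×0.29×$20.95 = $1,572,068.54.
Lowest total cost among the candidates is at Q = 5600.0.

TC* ≈ $1,572,069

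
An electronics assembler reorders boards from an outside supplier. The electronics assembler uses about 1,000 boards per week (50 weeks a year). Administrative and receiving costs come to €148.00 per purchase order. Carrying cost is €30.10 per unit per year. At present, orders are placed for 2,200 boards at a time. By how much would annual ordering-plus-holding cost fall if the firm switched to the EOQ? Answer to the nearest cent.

Extra cost ≈ €15,367.24 per year

Annual demand D = 1,000 × 50 = 50,000.
EOQ = √(2DS/H) = √(2 × 50,000 × 148 / 30.1) ≈ 701.21.
Cost at Q* = (D/Q*)S + (Q*/2)H = √(2DSH) ≈ €21,106.40.
Cost at Q = 2,200: (50,000/2,200)×148 + (2,200/2)×30.1 = €3,363.64 + €33,110.00 = €36,473.64.
Excess = €36,473.64 − €21,106.40 = €15,367.24.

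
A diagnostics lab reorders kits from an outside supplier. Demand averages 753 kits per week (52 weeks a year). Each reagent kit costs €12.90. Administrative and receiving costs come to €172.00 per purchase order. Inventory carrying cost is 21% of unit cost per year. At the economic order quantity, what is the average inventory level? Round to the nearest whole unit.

Annual demand D = 753 × 52 = 39,156.
Holding cost H = 0.21 × €12.90 = €2.7090 per unit per year.
EOQ = √(2DS/H) = √(2 × 39,156 × 172 / 2.709) ≈ 2229.84.
Average inventory = Q*/2 ≈ 2229.84 / 2 = 1114.920.

Average inventory ≈ 1,115 kits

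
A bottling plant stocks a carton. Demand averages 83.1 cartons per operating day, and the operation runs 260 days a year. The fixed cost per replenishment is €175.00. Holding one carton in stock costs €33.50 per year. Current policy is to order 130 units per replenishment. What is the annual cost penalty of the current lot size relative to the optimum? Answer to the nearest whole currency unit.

Annual demand D = 83.1 × 260 = 21,606.
EOQ = √(2DS/H) = √(2 × 21,606 × 175 / 33.5) ≈ 475.12.
Cost at Q* = (D/Q*)S + (Q*/2)H = √(2DSH) ≈ €15,916.35.
Cost at Q = 130: (21,606/130)×175 + (130/2)×33.5 = €29,085.00 + €2,177.50 = €31,262.50.
Excess = €31,262.50 − €15,916.35 = €15,346.15.

Extra cost ≈ €15,346 per year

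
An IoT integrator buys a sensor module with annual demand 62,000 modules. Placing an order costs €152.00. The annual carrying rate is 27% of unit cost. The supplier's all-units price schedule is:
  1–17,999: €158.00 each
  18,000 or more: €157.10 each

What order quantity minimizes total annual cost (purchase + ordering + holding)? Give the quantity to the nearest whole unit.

Q* ≈ 665 modules

Holding cost per unit per year at price C is H = 0.27·C.
Candidates are each tier's EOQ (if it falls in that tier) and each price-break quantity.
EOQ at €158.00 = 664.7 (feasible in tier 1): TC = 62,000×€158.00 + (62,000/664.7)×152 + (664.7/2)×0.27×€158.00 = €9,824,355.88.
EOQ at €157.10 = 666.6 < 18000, so use break Q=18000: TC = 62,000×€157.10 + (62,000/18000.0)×152 + (18000.0/2)×0.27×€157.10 = €10,122,476.56.
Lowest total cost is €9,824,355.88 at Q = 664.7.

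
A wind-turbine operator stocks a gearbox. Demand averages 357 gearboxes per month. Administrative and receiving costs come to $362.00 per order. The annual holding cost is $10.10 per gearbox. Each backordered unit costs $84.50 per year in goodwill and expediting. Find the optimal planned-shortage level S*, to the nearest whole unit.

S* ≈ 63 gearboxes

Annual demand D = 357 × 12 = 4,284.
With planned backorders, Q* = √(2DS/H) · √((H+B)/B).
√(2DS/H) = √(2 × 4,284 × 362 / 10.1) = 554.158.
√((H+B)/B) = √((10.1+84.5)/84.5) = 1.0581.
Q* ≈ 586.341.
S* = Q* · H/(H+B) = 586.341 × 10.1/94.6 ≈ 62.601.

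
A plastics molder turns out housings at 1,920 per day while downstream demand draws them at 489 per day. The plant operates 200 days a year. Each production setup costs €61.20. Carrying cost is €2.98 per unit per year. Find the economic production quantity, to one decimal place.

Annual demand D = 489 × 200 = 97,800.
Production build-up factor (1 − d/p) = 1 − 489/1,920 = 0.7453.
Q* = √(2DS / (H(1 − d/p))) = √(2 × 97,800 × 61.2 / (2.98 × 0.7453)).
= √(11,970,720 / 2.221) ≈ 2321.575.

Q* ≈ 2,321.6 housings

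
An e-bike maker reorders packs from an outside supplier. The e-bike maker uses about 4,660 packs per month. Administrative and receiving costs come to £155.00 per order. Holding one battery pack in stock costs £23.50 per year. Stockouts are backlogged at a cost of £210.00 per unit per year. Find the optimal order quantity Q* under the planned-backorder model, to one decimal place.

Annual demand D = 4,660 × 12 = 55,920.
With planned backorders, Q* = √(2DS/H) · √((H+B)/B).
√(2DS/H) = √(2 × 55,920 × 155 / 23.5) = 858.876.
√((H+B)/B) = √((23.5+210)/210) = 1.0545.
Q* ≈ 905.658.

Q* ≈ 905.7 packs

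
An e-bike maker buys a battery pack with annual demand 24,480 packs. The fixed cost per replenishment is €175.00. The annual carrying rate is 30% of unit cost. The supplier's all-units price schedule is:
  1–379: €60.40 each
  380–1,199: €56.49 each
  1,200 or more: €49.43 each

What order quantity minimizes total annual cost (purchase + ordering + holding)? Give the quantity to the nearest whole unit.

Holding cost per unit per year at price C is H = 0.30·C.
Evaluate total cost at each tier's feasible EOQ or, if the EOQ is below the tier, at the tier's minimum quantity.
Tier 1 (€60.40): EOQ = 687.6 exceeds tier's upper bound 379, so this tier is dominated.
EOQ at €56.49 = 711.0 (feasible in tier 2): TC = 24,480×€56.49 + (24,480/711.0)×175 + (711.0/2)×0.30×€56.49 = €1,394,925.17.
EOQ at €49.43 = 760.1 < 1200, so use break Q=1200: TC = 24,480×€49.43 + (24,480/1200.0)×175 + (1200.0/2)×0.30×€49.43 = €1,222,513.80.
Lowest total cost is €1,222,513.80 at Q = 1200.0.

Q* ≈ 1,200 packs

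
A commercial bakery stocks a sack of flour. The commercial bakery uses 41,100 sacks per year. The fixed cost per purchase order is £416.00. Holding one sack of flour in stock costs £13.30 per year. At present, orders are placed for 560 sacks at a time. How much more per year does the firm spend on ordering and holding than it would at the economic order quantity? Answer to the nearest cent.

Extra cost ≈ £12,929.48 per year

EOQ = √(2DS/H) = √(2 × 41,100 × 416 / 13.3) ≈ 1603.45.
Cost at Q* = (D/Q*)S + (Q*/2)H = √(2DSH) ≈ £21,325.95.
Cost at Q = 560: (41,100/560)×416 + (560/2)×13.3 = £30,531.43 + £3,724.00 = £34,255.43.
Excess = £34,255.43 − £21,325.95 = £12,929.48.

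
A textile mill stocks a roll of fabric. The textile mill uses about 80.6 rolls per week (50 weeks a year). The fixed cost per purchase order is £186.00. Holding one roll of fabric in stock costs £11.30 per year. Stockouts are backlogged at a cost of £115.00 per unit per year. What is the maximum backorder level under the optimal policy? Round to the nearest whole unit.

S* ≈ 34 rolls

Annual demand D = 80.6 × 50 = 4,030.
With planned backorders, Q* = √(2DS/H) · √((H+B)/B).
√(2DS/H) = √(2 × 4,030 × 186 / 11.3) = 364.238.
√((H+B)/B) = √((11.3+115)/115) = 1.0480.
Q* ≈ 381.714.
S* = Q* · H/(H+B) = 381.714 × 11.3/126.3 ≈ 34.152.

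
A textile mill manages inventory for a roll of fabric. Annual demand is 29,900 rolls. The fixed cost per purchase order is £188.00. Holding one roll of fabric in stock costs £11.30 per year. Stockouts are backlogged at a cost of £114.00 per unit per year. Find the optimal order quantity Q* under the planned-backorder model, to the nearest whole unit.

Q* ≈ 1,046 rolls

With planned backorders, Q* = √(2DS/H) · √((H+B)/B).
√(2DS/H) = √(2 × 29,900 × 188 / 11.3) = 997.448.
√((H+B)/B) = √((11.3+114)/114) = 1.0484.
Q* ≈ 1045.715.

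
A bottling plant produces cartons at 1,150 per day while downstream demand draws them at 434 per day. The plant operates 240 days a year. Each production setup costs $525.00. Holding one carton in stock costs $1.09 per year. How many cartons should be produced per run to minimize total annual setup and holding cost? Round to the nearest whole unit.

Annual demand D = 434 × 240 = 104,160.
Production build-up factor (1 − d/p) = 1 − 434/1,150 = 0.6226.
Q* = √(2DS / (H(1 − d/p))) = √(2 × 104,160 × 525 / (1.09 × 0.6226)).
= √(109,368,000 / 0.6786) ≈ 12694.754.

Q* ≈ 12,695 cartons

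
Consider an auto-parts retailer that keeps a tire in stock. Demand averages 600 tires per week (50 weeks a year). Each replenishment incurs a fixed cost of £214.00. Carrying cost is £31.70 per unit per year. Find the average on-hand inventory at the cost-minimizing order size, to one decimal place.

Average inventory ≈ 318.2 tires

Annual demand D = 600 × 50 = 30,000.
The optimal lot size = √(2DS/H) = √(2 × 30,000 × 214 / 31.7) ≈ 636.43.
Average inventory = Q*/2 ≈ 636.43 / 2 = 318.217.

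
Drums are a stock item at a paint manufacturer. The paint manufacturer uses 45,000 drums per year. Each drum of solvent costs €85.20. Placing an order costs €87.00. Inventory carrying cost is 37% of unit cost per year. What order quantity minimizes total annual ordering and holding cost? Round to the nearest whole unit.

Q* ≈ 498 drums

Holding cost H = 0.37 × €85.20 = €31.5240 per unit per year.
EOQ = √(2DS / H) = √(2 × 45,000 × 87 / 31.524).
= √(7,830,000 / 31.524) = √248,382.185 ≈ 498.380.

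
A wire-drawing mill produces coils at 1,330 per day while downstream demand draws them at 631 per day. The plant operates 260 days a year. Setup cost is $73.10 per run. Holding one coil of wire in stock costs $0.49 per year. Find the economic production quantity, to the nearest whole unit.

Q* ≈ 9,651 coils

Annual demand D = 631 × 260 = 164,060.
Production build-up factor (1 − d/p) = 1 − 631/1,330 = 0.5256.
Q* = √(2DS / (H(1 − d/p))) = √(2 × 164,060 × 73.1 / (0.49 × 0.5256)).
= √(23,985,572 / 0.2575) ≈ 9650.820.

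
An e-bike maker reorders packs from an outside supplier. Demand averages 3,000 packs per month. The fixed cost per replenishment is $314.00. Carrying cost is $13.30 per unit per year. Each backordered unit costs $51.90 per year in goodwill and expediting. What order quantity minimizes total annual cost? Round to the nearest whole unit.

Q* ≈ 1,461 packs

Annual demand D = 3,000 × 12 = 36,000.
With planned backorders, Q* = √(2DS/H) · √((H+B)/B).
√(2DS/H) = √(2 × 36,000 × 314 / 13.3) = 1303.783.
√((H+B)/B) = √((13.3+51.9)/51.9) = 1.1208.
Q* ≈ 1461.320.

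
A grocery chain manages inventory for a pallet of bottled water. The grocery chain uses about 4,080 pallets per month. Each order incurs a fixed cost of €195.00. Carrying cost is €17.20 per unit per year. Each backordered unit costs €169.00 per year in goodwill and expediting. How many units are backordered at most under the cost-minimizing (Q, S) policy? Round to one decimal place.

Annual demand D = 4,080 × 12 = 48,960.
With planned backorders, Q* = √(2DS/H) · √((H+B)/B).
√(2DS/H) = √(2 × 48,960 × 195 / 17.2) = 1053.632.
√((H+B)/B) = √((17.2+169)/169) = 1.0497.
Q* ≈ 1105.949.
S* = Q* · H/(H+B) = 1105.949 × 17.2/186.2 ≈ 102.161.

S* ≈ 102.2 pallets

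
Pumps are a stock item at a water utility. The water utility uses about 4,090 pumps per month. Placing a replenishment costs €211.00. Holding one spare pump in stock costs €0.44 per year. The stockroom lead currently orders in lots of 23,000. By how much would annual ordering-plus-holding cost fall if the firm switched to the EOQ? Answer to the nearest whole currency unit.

Extra cost ≈ €2,491 per year

Annual demand D = 4,090 × 12 = 49,080.
EOQ = √(2DS/H) = √(2 × 49,080 × 211 / 0.44) ≈ 6860.92.
Cost at Q* = (D/Q*)S + (Q*/2)H = √(2DSH) ≈ €3,018.80.
Cost at Q = 23,000: (49,080/23,000)×211 + (23,000/2)×0.44 = €450.26 + €5,060.00 = €5,510.26.
Excess = €5,510.26 − €3,018.80 = €2,491.45.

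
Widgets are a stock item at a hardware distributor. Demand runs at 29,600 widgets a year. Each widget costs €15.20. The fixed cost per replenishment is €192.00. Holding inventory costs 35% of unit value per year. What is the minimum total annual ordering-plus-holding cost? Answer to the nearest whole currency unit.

TC* ≈ €7,776

Holding cost H = 0.35 × €15.20 = €5.3200 per unit per year.
The optimal lot size = √(2DS/H) = √(2 × 29,600 × 192 / 5.32) ≈ 1461.69.
At Q*, ordering cost (D/Q*)S equals holding cost (Q*/2)H, each = √(DSH/2).
Minimum total = √(2DSH) = √(2 × 29,600 × 192 × 5.32) ≈ 7776.198.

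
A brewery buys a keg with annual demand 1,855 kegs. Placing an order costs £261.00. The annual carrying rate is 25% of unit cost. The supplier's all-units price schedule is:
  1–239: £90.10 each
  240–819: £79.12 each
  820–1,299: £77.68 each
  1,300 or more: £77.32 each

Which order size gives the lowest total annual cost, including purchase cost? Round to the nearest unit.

Holding cost per unit per year at price C is H = 0.25·C.
Candidates are each tier's EOQ (if it falls in that tier) and each price-break quantity.
EOQ at £90.10 = 207.3 (feasible in tier 1): TC = 1,855×£90.10 + (1,855/207.3)×261 + (207.3/2)×0.25×£90.10 = £171,805.74.
EOQ at £79.12 = 221.3 < 240, so use break Q=240: TC = 1,855×£79.12 + (1,855/240.0)×261 + (240.0/2)×0.25×£79.12 = £151,158.51.
EOQ at £77.68 = 223.3 < 820, so use break Q=820: TC = 1,855×£77.68 + (1,855/820.0)×261 + (820.0/2)×0.25×£77.68 = £152,649.03.
EOQ at £77.32 = 223.8 < 1300, so use break Q=1300: TC = 1,855×£77.32 + (1,855/1300.0)×261 + (1300.0/2)×0.25×£77.32 = £156,365.53.
Lowest total cost is £151,158.51 at Q = 240.0.

Q* ≈ 240 kegs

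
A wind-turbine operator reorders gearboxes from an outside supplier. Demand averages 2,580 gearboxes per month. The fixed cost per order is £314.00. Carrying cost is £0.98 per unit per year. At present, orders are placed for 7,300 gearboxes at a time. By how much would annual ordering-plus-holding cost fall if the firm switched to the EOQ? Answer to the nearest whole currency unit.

Annual demand D = 2,580 × 12 = 30,960.
EOQ = √(2DS/H) = √(2 × 30,960 × 314 / 0.98) ≈ 4454.17.
Cost at Q* = (D/Q*)S + (Q*/2)H = √(2DSH) ≈ £4,365.09.
Cost at Q = 7,300: (30,960/7,300)×314 + (7,300/2)×0.98 = £1,331.70 + £3,577.00 = £4,908.70.
Excess = £4,908.70 − £4,365.09 = £543.61.

Extra cost ≈ £544 per year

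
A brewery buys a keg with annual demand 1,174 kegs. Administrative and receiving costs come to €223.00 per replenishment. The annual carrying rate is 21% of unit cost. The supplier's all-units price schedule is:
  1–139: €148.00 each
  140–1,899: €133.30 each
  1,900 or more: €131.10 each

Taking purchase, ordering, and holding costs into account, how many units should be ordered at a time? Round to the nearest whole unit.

Q* ≈ 140 kegs

Holding cost per unit per year at price C is H = 0.21·C.
For each price level, check whether its EOQ is feasible; otherwise the best quantity at that price is the breakpoint.
EOQ at €148.00 = 129.8 (feasible in tier 1): TC = 1,174×€148.00 + (1,174/129.8)×223 + (129.8/2)×0.21×€148.00 = €177,786.06.
EOQ at €133.30 = 136.8 < 140, so use break Q=140: TC = 1,174×€133.30 + (1,174/140.0)×223 + (140.0/2)×0.21×€133.30 = €160,323.72.
EOQ at €131.10 = 137.9 < 1900, so use break Q=1900: TC = 1,174×€131.10 + (1,174/1900.0)×223 + (1900.0/2)×0.21×€131.10 = €180,203.64.
Lowest total cost is €160,323.72 at Q = 140.0.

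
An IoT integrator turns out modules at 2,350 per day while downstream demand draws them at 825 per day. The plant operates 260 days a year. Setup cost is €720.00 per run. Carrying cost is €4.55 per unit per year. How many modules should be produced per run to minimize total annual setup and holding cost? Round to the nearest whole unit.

Q* ≈ 10,228 modules

Annual demand D = 825 × 260 = 214,500.
Production build-up factor (1 − d/p) = 1 − 825/2,350 = 0.6489.
Q* = √(2DS / (H(1 − d/p))) = √(2 × 214,500 × 720 / (4.55 × 0.6489)).
= √(308,880,000 / 2.9527) ≈ 10227.941.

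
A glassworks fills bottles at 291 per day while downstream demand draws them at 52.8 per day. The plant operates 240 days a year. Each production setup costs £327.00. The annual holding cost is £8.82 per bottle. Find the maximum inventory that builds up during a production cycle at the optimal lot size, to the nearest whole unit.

Annual demand D = 52.8 × 240 = 12,672.
Production build-up factor (1 − d/p) = 1 − 52.8/291 = 0.8186.
Q* = √(2DS / (H(1 − d/p))) = √(2 × 12,672 × 327 / (8.82 × 0.8186)).
= √(8,287,488 / 7.2197) ≈ 1071.403.
Maximum inventory = Q*(1 − d/p) = 1071.403 × 0.8186 ≈ 877.004.

I_max ≈ 877 bottles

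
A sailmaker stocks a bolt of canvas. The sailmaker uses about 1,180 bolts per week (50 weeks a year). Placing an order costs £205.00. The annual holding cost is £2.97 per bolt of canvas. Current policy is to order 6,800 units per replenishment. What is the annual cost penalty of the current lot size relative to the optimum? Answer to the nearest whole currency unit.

Extra cost ≈ £3,401 per year

Annual demand D = 1,180 × 50 = 59,000.
EOQ = √(2DS/H) = √(2 × 59,000 × 205 / 2.97) ≈ 2853.91.
Cost at Q* = (D/Q*)S + (Q*/2)H = √(2DSH) ≈ £8,476.10.
Cost at Q = 6,800: (59,000/6,800)×205 + (6,800/2)×2.97 = £1,778.68 + £10,098.00 = £11,876.68.
Excess = £11,876.68 − £8,476.10 = £3,400.57.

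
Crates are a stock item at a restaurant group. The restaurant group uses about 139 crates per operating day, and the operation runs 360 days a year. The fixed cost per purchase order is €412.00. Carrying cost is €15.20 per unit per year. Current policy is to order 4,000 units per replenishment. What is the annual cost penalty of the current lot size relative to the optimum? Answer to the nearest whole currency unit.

Annual demand D = 139 × 360 = 50,040.
EOQ = √(2DS/H) = √(2 × 50,040 × 412 / 15.2) ≈ 1647.03.
Cost at Q* = (D/Q*)S + (Q*/2)H = √(2DSH) ≈ €25,034.80.
Cost at Q = 4,000: (50,040/4,000)×412 + (4,000/2)×15.2 = €5,154.12 + €30,400.00 = €35,554.12.
Excess = €35,554.12 − €25,034.80 = €10,519.32.

Extra cost ≈ €10,519 per year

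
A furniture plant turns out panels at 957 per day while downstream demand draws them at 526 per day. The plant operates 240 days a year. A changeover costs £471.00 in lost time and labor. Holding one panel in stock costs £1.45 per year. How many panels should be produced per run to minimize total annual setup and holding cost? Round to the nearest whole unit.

Q* ≈ 13,495 panels

Annual demand D = 526 × 240 = 126,240.
Production build-up factor (1 − d/p) = 1 − 526/957 = 0.4504.
Q* = √(2DS / (H(1 − d/p))) = √(2 × 126,240 × 471 / (1.45 × 0.4504)).
= √(118,918,080 / 0.653) ≈ 13494.515.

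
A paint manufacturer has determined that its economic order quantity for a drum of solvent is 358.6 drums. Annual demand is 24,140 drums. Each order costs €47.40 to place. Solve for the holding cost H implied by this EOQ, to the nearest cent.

Squaring Q* = √(2DS/H) gives Q*² = 2DS/H.
From Q* = √(2DS/H): H = 2DS / Q*² = 2 × 24,140 × 47.4 / 358.6² = 17.7961.

H ≈ €17.80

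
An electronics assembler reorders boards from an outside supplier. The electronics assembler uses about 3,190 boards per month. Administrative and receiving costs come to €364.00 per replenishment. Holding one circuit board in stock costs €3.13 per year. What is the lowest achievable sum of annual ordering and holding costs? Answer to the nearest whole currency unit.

TC* ≈ €9,340

Annual demand D = 3,190 × 12 = 38,280.
Q* = √(2DS/H) = √(2 × 38,280 × 364 / 3.13) ≈ 2983.87.
At the optimum the two cost components are equal, so total cost = 2·(Q*/2)H = Q*·H.
Minimum total = √(2DSH) = √(2 × 38,280 × 364 × 3.13) ≈ 9339.504.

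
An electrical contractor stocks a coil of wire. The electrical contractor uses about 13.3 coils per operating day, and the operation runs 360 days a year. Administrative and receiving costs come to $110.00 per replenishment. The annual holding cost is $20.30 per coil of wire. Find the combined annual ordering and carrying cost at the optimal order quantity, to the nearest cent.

Annual demand D = 13.3 × 360 = 4,788.
The optimal lot size = √(2DS/H) = √(2 × 4,788 × 110 / 20.3) ≈ 227.79.
At Q*, ordering cost (D/Q*)S equals holding cost (Q*/2)H, each = √(DSH/2).
Minimum total = √(2DSH) = √(2 × 4,788 × 110 × 20.3) ≈ 4624.198.

TC* ≈ $4,624.20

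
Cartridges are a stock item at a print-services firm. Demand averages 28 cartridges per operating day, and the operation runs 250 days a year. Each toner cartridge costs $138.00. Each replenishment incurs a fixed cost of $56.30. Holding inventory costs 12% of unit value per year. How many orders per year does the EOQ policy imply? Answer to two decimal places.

Annual demand D = 28 × 250 = 7,000.
Holding cost H = 0.12 × $138.00 = $16.5600 per unit per year.
EOQ = √(2DS/H) = √(2 × 7,000 × 56.3 / 16.56) ≈ 218.17.
Orders per year = D / Q* = 7,000 / 218.17 ≈ 32.086.

N ≈ 32.09 orders per year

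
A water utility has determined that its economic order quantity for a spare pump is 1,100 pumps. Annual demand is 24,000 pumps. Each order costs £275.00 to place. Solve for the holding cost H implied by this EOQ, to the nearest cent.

Squaring Q* = √(2DS/H) gives Q*² = 2DS/H.
From Q* = √(2DS/H): H = 2DS / Q*² = 2 × 24,000 × 275 / 1,100² = 10.9091.

H ≈ £10.91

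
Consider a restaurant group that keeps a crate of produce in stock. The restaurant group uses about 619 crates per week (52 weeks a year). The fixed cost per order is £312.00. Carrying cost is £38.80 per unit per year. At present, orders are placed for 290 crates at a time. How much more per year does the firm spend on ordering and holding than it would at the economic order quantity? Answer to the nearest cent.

Extra cost ≈ £12,339.72 per year

Annual demand D = 619 × 52 = 32,188.
EOQ = √(2DS/H) = √(2 × 32,188 × 312 / 38.8) ≈ 719.49.
Cost at Q* = (D/Q*)S + (Q*/2)H = √(2DSH) ≈ £27,916.13.
Cost at Q = 290: (32,188/290)×312 + (290/2)×38.8 = £34,629.85 + £5,626.00 = £40,255.85.
Excess = £40,255.85 − £27,916.13 = £12,339.72.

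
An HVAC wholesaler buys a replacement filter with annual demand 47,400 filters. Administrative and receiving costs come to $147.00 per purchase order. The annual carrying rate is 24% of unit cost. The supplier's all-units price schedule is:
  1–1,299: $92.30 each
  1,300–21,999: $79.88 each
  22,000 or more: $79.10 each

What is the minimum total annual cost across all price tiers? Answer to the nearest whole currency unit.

TC* ≈ $3,804,133

Holding cost per unit per year at price C is H = 0.24·C.
For each price level, check whether its EOQ is feasible; otherwise the best quantity at that price is the breakpoint.
EOQ at $92.30 = 793.2 (feasible in tier 1): TC = 47,400×$92.30 + (47,400/793.2)×147 + (793.2/2)×0.24×$92.30 = $4,392,589.90.
EOQ at $79.88 = 852.6 < 1300, so use break Q=1300: TC = 47,400×$79.88 + (47,400/1300.0)×147 + (1300.0/2)×0.24×$79.88 = $3,804,133.13.
EOQ at $79.10 = 856.8 < 22000, so use break Q=22000: TC = 47,400×$79.10 + (47,400/22000.0)×147 + (22000.0/2)×0.24×$79.10 = $3,958,480.72.
Lowest total cost among the candidates is at Q = 1300.0.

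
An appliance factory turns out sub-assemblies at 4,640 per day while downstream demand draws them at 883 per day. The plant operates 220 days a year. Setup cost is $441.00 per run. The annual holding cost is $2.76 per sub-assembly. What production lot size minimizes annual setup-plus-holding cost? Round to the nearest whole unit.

Q* ≈ 8,756 sub-assemblies

Annual demand D = 883 × 220 = 194,260.
Production build-up factor (1 − d/p) = 1 − 883/4,640 = 0.8097.
Q* = √(2DS / (H(1 − d/p))) = √(2 × 194,260 × 441 / (2.76 × 0.8097)).
= √(171,337,320 / 2.2348) ≈ 8756.082.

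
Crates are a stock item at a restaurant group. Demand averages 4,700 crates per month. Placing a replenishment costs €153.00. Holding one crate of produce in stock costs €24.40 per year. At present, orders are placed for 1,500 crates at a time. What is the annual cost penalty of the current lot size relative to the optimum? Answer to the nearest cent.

Extra cost ≈ €3,531.96 per year

Annual demand D = 4,700 × 12 = 56,400.
EOQ = √(2DS/H) = √(2 × 56,400 × 153 / 24.4) ≈ 841.02.
Cost at Q* = (D/Q*)S + (Q*/2)H = √(2DSH) ≈ €20,520.84.
Cost at Q = 1,500: (56,400/1,500)×153 + (1,500/2)×24.4 = €5,752.80 + €18,300.00 = €24,052.80.
Excess = €24,052.80 − €20,520.84 = €3,531.96.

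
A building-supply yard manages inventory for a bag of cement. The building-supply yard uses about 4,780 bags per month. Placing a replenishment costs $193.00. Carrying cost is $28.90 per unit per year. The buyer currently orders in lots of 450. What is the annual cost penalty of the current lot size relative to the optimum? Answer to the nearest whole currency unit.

Extra cost ≈ $5,808 per year

Annual demand D = 4,780 × 12 = 57,360.
EOQ = √(2DS/H) = √(2 × 57,360 × 193 / 28.9) ≈ 875.28.
Cost at Q* = (D/Q*)S + (Q*/2)H = √(2DSH) ≈ $25,295.73.
Cost at Q = 450: (57,360/450)×193 + (450/2)×28.9 = $24,601.07 + $6,502.50 = $31,103.57.
Excess = $31,103.57 − $25,295.73 = $5,807.84.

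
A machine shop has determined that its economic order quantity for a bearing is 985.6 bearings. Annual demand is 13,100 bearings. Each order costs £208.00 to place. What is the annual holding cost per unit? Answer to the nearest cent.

Squaring Q* = √(2DS/H) gives Q*² = 2DS/H.
From Q* = √(2DS/H): H = 2DS / Q*² = 2 × 13,100 × 208 / 985.6² = 5.6100.

H ≈ £5.61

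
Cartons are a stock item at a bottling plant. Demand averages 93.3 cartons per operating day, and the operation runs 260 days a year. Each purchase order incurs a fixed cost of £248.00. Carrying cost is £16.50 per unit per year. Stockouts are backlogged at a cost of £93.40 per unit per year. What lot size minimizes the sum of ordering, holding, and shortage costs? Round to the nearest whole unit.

Q* ≈ 926 cartons

Annual demand D = 93.3 × 260 = 24,258.
With planned backorders, Q* = √(2DS/H) · √((H+B)/B).
√(2DS/H) = √(2 × 24,258 × 248 / 16.5) = 853.938.
√((H+B)/B) = √((16.5+93.4)/93.4) = 1.0847.
Q* ≈ 926.300.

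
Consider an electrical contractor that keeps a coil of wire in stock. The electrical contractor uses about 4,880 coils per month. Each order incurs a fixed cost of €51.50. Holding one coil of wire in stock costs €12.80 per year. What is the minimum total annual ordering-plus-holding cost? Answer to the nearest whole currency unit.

TC* ≈ €8,787

Annual demand D = 4,880 × 12 = 58,560.
Q* = √(2DS/H) = √(2 × 58,560 × 51.5 / 12.8) ≈ 686.46.
At the optimum the two cost components are equal, so total cost = 2·(Q*/2)H = Q*·H.
Minimum total = √(2DSH) = √(2 × 58,560 × 51.5 × 12.8) ≈ 8786.666.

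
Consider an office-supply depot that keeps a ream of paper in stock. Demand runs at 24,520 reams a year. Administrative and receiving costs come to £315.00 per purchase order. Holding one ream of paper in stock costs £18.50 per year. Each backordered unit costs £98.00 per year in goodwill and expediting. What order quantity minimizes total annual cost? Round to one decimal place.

With planned backorders, Q* = √(2DS/H) · √((H+B)/B).
√(2DS/H) = √(2 × 24,520 × 315 / 18.5) = 913.786.
√((H+B)/B) = √((18.5+98)/98) = 1.0903.
Q* ≈ 996.310.

Q* ≈ 996.3 reams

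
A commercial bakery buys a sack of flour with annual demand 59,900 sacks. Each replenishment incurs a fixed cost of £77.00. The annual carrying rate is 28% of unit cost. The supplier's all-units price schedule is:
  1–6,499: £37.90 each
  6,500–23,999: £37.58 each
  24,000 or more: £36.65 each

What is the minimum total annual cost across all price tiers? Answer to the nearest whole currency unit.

TC* ≈ £2,280,104

Holding cost per unit per year at price C is H = 0.28·C.
Candidates are each tier's EOQ (if it falls in that tier) and each price-break quantity.
EOQ at £37.90 = 932.3 (feasible in tier 1): TC = 59,900×£37.90 + (59,900/932.3)×77 + (932.3/2)×0.28×£37.90 = £2,280,104.01.
EOQ at £37.58 = 936.3 < 6500, so use break Q=6500: TC = 59,900×£37.58 + (59,900/6500.0)×77 + (6500.0/2)×0.28×£37.58 = £2,285,949.38.
EOQ at £36.65 = 948.1 < 24000, so use break Q=24000: TC = 59,900×£36.65 + (59,900/24000.0)×77 + (24000.0/2)×0.28×£36.65 = £2,318,671.18.
Lowest total cost among the candidates is at Q = 932.3.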